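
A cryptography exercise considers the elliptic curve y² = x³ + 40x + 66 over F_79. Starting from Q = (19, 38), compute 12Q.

Double-and-add on 12 = (1100)₂. Start with Q = (19, 38) for the leading 1-bit.
double: tangent at (19, 38): λ = (3·19² + 40)/(2·38) ≡ 17/76. 76⁻¹ ≡ 26 (mod 79), so λ ≡ 17·26 ≡ 47.
  x = λ² - 19 - 19 = 2209 - 38 ≡ 38; y = λ·(19 - 38) - 38 ≡ 17. → (38, 17)
add Q: (38, 17) + (19, 38). λ = (38 - 17)/(19 - 38) ≡ 21/60 mod 79. 60⁻¹ ≡ 54 (mod 79) since 60·54 = 3240 ≡ 1, so λ ≡ 28.
  x = λ² - 38 - 19 = 784 - 57 ≡ 16; y = λ·(38 - 16) - 17 ≡ 46. → (16, 46)
double: tangent at (16, 46): λ = (3·16² + 40)/(2·46) ≡ 18/13. 13⁻¹ ≡ 73 (mod 79), so λ ≡ 18·73 ≡ 50.
  x = λ² - 16 - 16 = 2500 - 32 ≡ 19; y = λ·(16 - 19) - 46 ≡ 41. → (19, 41)
double: tangent at (19, 41): λ = (3·19² + 40)/(2·41) ≡ 17/3. 3⁻¹ ≡ 53 (mod 79) since 3·53 = 159 ≡ 1, so λ ≡ 17·53 ≡ 32.
  x = λ² - 19 - 19 = 1024 - 38 ≡ 38; y = λ·(19 - 38) - 41 ≡ 62. → (38, 62)

(38, 62)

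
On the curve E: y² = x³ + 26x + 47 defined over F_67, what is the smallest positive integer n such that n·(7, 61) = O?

11

2P: tangent at (7, 61): λ = (3·7² + 26)/(2·61) ≡ 39/55. 55⁻¹ ≡ 39 (mod 67) since 55·39 = 2145 ≡ 1, so λ ≡ 39·39 ≡ 47.
  x = λ² - 7 - 7 = 2209 - 14 ≡ 51; y = λ·(7 - 51) - 61 ≡ 15. → (51, 15)
3P: (51, 15) + (7, 61). λ = (61 - 15)/(7 - 51) ≡ 46/23 mod 67. 23⁻¹ ≡ 35 (mod 67) since 23·35 = 805 ≡ 1, so λ ≡ 2.
  x = λ² - 51 - 7 = 4 - 58 ≡ 13; y = λ·(51 - 13) - 15 ≡ 61. → (13, 61)
4P: (13, 61) + (7, 61). λ = (61 - 61)/(7 - 13) ≡ 0/61 mod 67. 61⁻¹ ≡ 11 (mod 67) since 61·11 = 671 ≡ 1, so λ ≡ 0.
  x = λ² - 13 - 7 = 0 - 20 ≡ 47; y = λ·(13 - 47) - 61 ≡ 6. → (47, 6)
5P: (47, 6) + (7, 61). λ = (61 - 6)/(7 - 47) ≡ 55/27 mod 67. 27⁻¹ ≡ 5 (mod 67), so λ ≡ 7.
  x = λ² - 47 - 7 = 49 - 54 ≡ 62; y = λ·(47 - 62) - 6 ≡ 23. → (62, 23)
6P: (62, 23) + (7, 61). λ = (61 - 23)/(7 - 62) ≡ 38/12 mod 67. 12⁻¹ ≡ 28 (mod 67), so λ ≡ 59.
  x = λ² - 62 - 7 = 3481 - 69 ≡ 62; y = λ·(62 - 62) - 23 ≡ 44. → (62, 44)
7P: (62, 44) + (7, 61). λ = (61 - 44)/(7 - 62) ≡ 17/12 mod 67. 12⁻¹ ≡ 28 (mod 67), so λ ≡ 7.
  x = λ² - 62 - 7 = 49 - 69 ≡ 47; y = λ·(62 - 47) - 44 ≡ 61. → (47, 61)
8P: (47, 61) + (7, 61). λ = (61 - 61)/(7 - 47) ≡ 0/27 mod 67. 27⁻¹ ≡ 5 (mod 67), so λ ≡ 0.
  x = λ² - 47 - 7 = 0 - 54 ≡ 13; y = λ·(47 - 13) - 61 ≡ 6. → (13, 6)
9P: (13, 6) + (7, 61). λ = (61 - 6)/(7 - 13) ≡ 55/61 mod 67. 61⁻¹ ≡ 11 (mod 67), so λ ≡ 2.
  x = λ² - 13 - 7 = 4 - 20 ≡ 51; y = λ·(13 - 51) - 6 ≡ 52. → (51, 52)
10P: (51, 52) + (7, 61). λ = (61 - 52)/(7 - 51) ≡ 9/23 mod 67. 23⁻¹ ≡ 35 (mod 67) since 23·35 = 805 ≡ 1, so λ ≡ 47.
  x = λ² - 51 - 7 = 2209 - 58 ≡ 7; y = λ·(51 - 7) - 52 ≡ 6. → (7, 6)
11P: (7, 6) + (7, 61): same x and y₁ ≡ -y₂, so the sum is O.
11P = O, so the order is 11.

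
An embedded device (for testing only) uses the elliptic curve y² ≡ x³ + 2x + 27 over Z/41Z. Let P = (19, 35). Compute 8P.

Repeated addition: build up to 8P.
2P: tangent at (19, 35): λ = (3·19² + 2)/(2·35) ≡ 19/29. 29⁻¹ ≡ 17 (mod 41) since 29·17 = 493 ≡ 1, so λ ≡ 19·17 ≡ 36.
  x = λ² - 19 - 19 = 1296 - 38 ≡ 28; y = λ·(19 - 28) - 35 ≡ 10. → (28, 10)
3P: (28, 10) + (19, 35). λ = (35 - 10)/(19 - 28) ≡ 25/32 mod 41. 32⁻¹ ≡ 9 (mod 41), so λ ≡ 20.
  x = λ² - 28 - 19 = 400 - 47 ≡ 25; y = λ·(28 - 25) - 10 ≡ 9. → (25, 9)
4P: (25, 9) + (19, 35). λ = (35 - 9)/(19 - 25) ≡ 26/35 mod 41. 35⁻¹ ≡ 34 (mod 41) since 35·34 = 1190 ≡ 1, so λ ≡ 23.
  x = λ² - 25 - 19 = 529 - 44 ≡ 34; y = λ·(25 - 34) - 9 ≡ 30. → (34, 30)
5P: (34, 30) + (19, 35). λ = (35 - 30)/(19 - 34) ≡ 5/26 mod 41. 26⁻¹ ≡ 30 (mod 41), so λ ≡ 27.
  x = λ² - 34 - 19 = 729 - 53 ≡ 20; y = λ·(34 - 20) - 30 ≡ 20. → (20, 20)
6P: (20, 20) + (19, 35). λ = (35 - 20)/(19 - 20) ≡ 15/40 mod 41. 40⁻¹ ≡ 40 (mod 41) since 40·40 = 1600 ≡ 1, so λ ≡ 26.
  x = λ² - 20 - 19 = 676 - 39 ≡ 22; y = λ·(20 - 22) - 20 ≡ 10. → (22, 10)
7P: (22, 10) + (19, 35). λ = (35 - 10)/(19 - 22) ≡ 25/38 mod 41. 38⁻¹ ≡ 27 (mod 41) since 38·27 = 1026 ≡ 1, so λ ≡ 19.
  x = λ² - 22 - 19 = 361 - 41 ≡ 33; y = λ·(22 - 33) - 10 ≡ 27. → (33, 27)
8P: (33, 27) + (19, 35). λ = (35 - 27)/(19 - 33) ≡ 8/27 mod 41. 27⁻¹ ≡ 38 (mod 41), so λ ≡ 17.
  x = λ² - 33 - 19 = 289 - 52 ≡ 32; y = λ·(33 - 32) - 27 ≡ 31. → (32, 31)

(32, 31)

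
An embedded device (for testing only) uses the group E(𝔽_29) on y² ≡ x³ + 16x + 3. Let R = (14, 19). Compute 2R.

tangent at (14, 19): λ = (3·14² + 16)/(2·19) ≡ 24/9. 9⁻¹ ≡ 13 (mod 29) since 9·13 = 117 ≡ 1, so λ ≡ 24·13 ≡ 22.
  x = λ² - 14 - 14 = 484 - 28 ≡ 21; y = λ·(14 - 21) - 19 ≡ 1. → (21, 1)

(21, 1)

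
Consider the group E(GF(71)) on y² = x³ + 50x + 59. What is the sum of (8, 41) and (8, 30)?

O

The two points share x = 8 and their y-coordinates satisfy 41 + 30 ≡ 0 (mod 71), so they are inverses. Their sum is ∞.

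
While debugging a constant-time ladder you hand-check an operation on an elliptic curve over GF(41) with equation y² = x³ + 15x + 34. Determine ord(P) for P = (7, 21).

2P: tangent at (7, 21): λ = (3·7² + 15)/(2·21) ≡ 39/1. 1⁻¹ ≡ 1 (mod 41) since 1·1 = 1 ≡ 1, so λ ≡ 39·1 ≡ 39.
  x = λ² - 7 - 7 = 1521 - 14 ≡ 31; y = λ·(7 - 31) - 21 ≡ 27. → (31, 27)
3P: (31, 27) + (7, 21). λ = (21 - 27)/(7 - 31) ≡ 35/17 mod 41. 17⁻¹ ≡ 29 (mod 41), so λ ≡ 31.
  x = λ² - 31 - 7 = 961 - 38 ≡ 21; y = λ·(31 - 21) - 27 ≡ 37. → (21, 37)
4P: (21, 37) + (7, 21). λ = (21 - 37)/(7 - 21) ≡ 25/27 mod 41. 27⁻¹ ≡ 38 (mod 41) since 27·38 = 1026 ≡ 1, so λ ≡ 7.
  x = λ² - 21 - 7 = 49 - 28 ≡ 21; y = λ·(21 - 21) - 37 ≡ 4. → (21, 4)
5P: (21, 4) + (7, 21). λ = (21 - 4)/(7 - 21) ≡ 17/27 mod 41. 27⁻¹ ≡ 38 (mod 41) since 27·38 = 1026 ≡ 1, so λ ≡ 31.
  x = λ² - 21 - 7 = 961 - 28 ≡ 31; y = λ·(21 - 31) - 4 ≡ 14. → (31, 14)
6P: (31, 14) + (7, 21). λ = (21 - 14)/(7 - 31) ≡ 7/17 mod 41. 17⁻¹ ≡ 29 (mod 41) since 17·29 = 493 ≡ 1, so λ ≡ 39.
  x = λ² - 31 - 7 = 1521 - 38 ≡ 7; y = λ·(31 - 7) - 14 ≡ 20. → (7, 20)
7P: (7, 20) + (7, 21): same x and y₁ ≡ -y₂, so the sum is ∞.
7P = ∞, so the order is 7.

7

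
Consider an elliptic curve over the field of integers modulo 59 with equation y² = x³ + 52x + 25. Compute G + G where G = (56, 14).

tangent at (56, 14): λ = (3·56² + 52)/(2·14) ≡ 20/28. 28⁻¹ ≡ 19 (mod 59) since 28·19 = 532 ≡ 1, so λ ≡ 20·19 ≡ 26.
  x = λ² - 56 - 56 = 676 - 112 ≡ 33; y = λ·(56 - 33) - 14 ≡ 53. → (33, 53)

(33, 53)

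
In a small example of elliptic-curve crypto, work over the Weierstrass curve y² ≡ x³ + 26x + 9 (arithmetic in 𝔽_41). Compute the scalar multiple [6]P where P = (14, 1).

Repeated addition: build up to 6P.
2P: tangent at (14, 1): λ = (3·14² + 26)/(2·1) ≡ 40/2. 2⁻¹ ≡ 21 (mod 41) since 2·21 = 42 ≡ 1, so λ ≡ 40·21 ≡ 20.
  x = λ² - 14 - 14 = 400 - 28 ≡ 3; y = λ·(14 - 3) - 1 ≡ 14. → (3, 14)
3P: (3, 14) + (14, 1). λ = (1 - 14)/(14 - 3) ≡ 28/11 mod 41. 11⁻¹ ≡ 15 (mod 41), so λ ≡ 10.
  x = λ² - 3 - 14 = 100 - 17 ≡ 1; y = λ·(3 - 1) - 14 ≡ 6. → (1, 6)
4P: (1, 6) + (14, 1). λ = (1 - 6)/(14 - 1) ≡ 36/13 mod 41. 13⁻¹ ≡ 19 (mod 41) since 13·19 = 247 ≡ 1, so λ ≡ 28.
  x = λ² - 1 - 14 = 784 - 15 ≡ 31; y = λ·(1 - 31) - 6 ≡ 15. → (31, 15)
5P: (31, 15) + (14, 1). λ = (1 - 15)/(14 - 31) ≡ 27/24 mod 41. 24⁻¹ ≡ 12 (mod 41), so λ ≡ 37.
  x = λ² - 31 - 14 = 1369 - 45 ≡ 12; y = λ·(31 - 12) - 15 ≡ 32. → (12, 32)
6P: (12, 32) + (14, 1). λ = (1 - 32)/(14 - 12) ≡ 10/2 mod 41. 2⁻¹ ≡ 21 (mod 41) since 2·21 = 42 ≡ 1, so λ ≡ 5.
  x = λ² - 12 - 14 = 25 - 26 ≡ 40; y = λ·(12 - 40) - 32 ≡ 33. → (40, 33)

(40, 33)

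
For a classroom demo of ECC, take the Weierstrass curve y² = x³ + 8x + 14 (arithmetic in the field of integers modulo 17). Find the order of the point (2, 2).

2P: tangent at (2, 2): λ = (3·2² + 8)/(2·2) ≡ 3/4. 4⁻¹ ≡ 13 (mod 17), so λ ≡ 3·13 ≡ 5.
  x = λ² - 2 - 2 = 25 - 4 ≡ 4; y = λ·(2 - 4) - 2 ≡ 5. → (4, 5)
3P: (4, 5) + (2, 2). λ = (2 - 5)/(2 - 4) ≡ 14/15 mod 17. 15⁻¹ ≡ 8 (mod 17) since 15·8 = 120 ≡ 1, so λ ≡ 10.
  x = λ² - 4 - 2 = 100 - 6 ≡ 9; y = λ·(4 - 9) - 5 ≡ 13. → (9, 13)
4P: (9, 13) + (2, 2). λ = (2 - 13)/(2 - 9) ≡ 6/10 mod 17. 10⁻¹ ≡ 12 (mod 17), so λ ≡ 4.
  x = λ² - 9 - 2 = 16 - 11 ≡ 5; y = λ·(9 - 5) - 13 ≡ 3. → (5, 3)
5P: (5, 3) + (2, 2). λ = (2 - 3)/(2 - 5) ≡ 16/14 mod 17. 14⁻¹ ≡ 11 (mod 17) since 14·11 = 154 ≡ 1, so λ ≡ 6.
  x = λ² - 5 - 2 = 36 - 7 ≡ 12; y = λ·(5 - 12) - 3 ≡ 6. → (12, 6)
6P: (12, 6) + (2, 2). λ = (2 - 6)/(2 - 12) ≡ 13/7 mod 17. 7⁻¹ ≡ 5 (mod 17), so λ ≡ 14.
  x = λ² - 12 - 2 = 196 - 14 ≡ 12; y = λ·(12 - 12) - 6 ≡ 11. → (12, 11)
7P: (12, 11) + (2, 2). λ = (2 - 11)/(2 - 12) ≡ 8/7 mod 17. 7⁻¹ ≡ 5 (mod 17) since 7·5 = 35 ≡ 1, so λ ≡ 6.
  x = λ² - 12 - 2 = 36 - 14 ≡ 5; y = λ·(12 - 5) - 11 ≡ 14. → (5, 14)
8P: (5, 14) + (2, 2). λ = (2 - 14)/(2 - 5) ≡ 5/14 mod 17. 14⁻¹ ≡ 11 (mod 17) since 14·11 = 154 ≡ 1, so λ ≡ 4.
  x = λ² - 5 - 2 = 16 - 7 ≡ 9; y = λ·(5 - 9) - 14 ≡ 4. → (9, 4)
9P: (9, 4) + (2, 2). λ = (2 - 4)/(2 - 9) ≡ 15/10 mod 17. 10⁻¹ ≡ 12 (mod 17) since 10·12 = 120 ≡ 1, so λ ≡ 10.
  x = λ² - 9 - 2 = 100 - 11 ≡ 4; y = λ·(9 - 4) - 4 ≡ 12. → (4, 12)
10P: (4, 12) + (2, 2). λ = (2 - 12)/(2 - 4) ≡ 7/15 mod 17. 15⁻¹ ≡ 8 (mod 17) since 15·8 = 120 ≡ 1, so λ ≡ 5.
  x = λ² - 4 - 2 = 25 - 6 ≡ 2; y = λ·(4 - 2) - 12 ≡ 15. → (2, 15)
11P: (2, 15) + (2, 2): same x and y₁ ≡ -y₂, so the sum is O.
11P = O, so the order is 11.

11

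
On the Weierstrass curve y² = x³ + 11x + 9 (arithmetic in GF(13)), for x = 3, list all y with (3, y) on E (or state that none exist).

2, 11

x³ + 11x + 9 = 69 ≡ 4 (mod 13).
Square roots of 4 mod 13: 2 and 11 (since 2² = 4 ≡ 4).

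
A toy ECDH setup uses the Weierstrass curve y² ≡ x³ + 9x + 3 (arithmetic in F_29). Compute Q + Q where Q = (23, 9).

tangent at (23, 9): λ = (3·23² + 9)/(2·9) ≡ 1/18. 18⁻¹ ≡ 21 (mod 29), so λ ≡ 1·21 ≡ 21.
  x = λ² - 23 - 23 = 441 - 46 ≡ 18; y = λ·(23 - 18) - 9 ≡ 9. → (18, 9)

(18, 9)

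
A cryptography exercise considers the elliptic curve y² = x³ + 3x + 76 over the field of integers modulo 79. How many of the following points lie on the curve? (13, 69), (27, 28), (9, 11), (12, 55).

3

(13, 69): 69² ≡ 21, rhs ≡ 21 → on.
(27, 28): 28² ≡ 73, rhs ≡ 11 → off.
(9, 11): 11² ≡ 42, rhs ≡ 42 → on.
(12, 55): 55² ≡ 23, rhs ≡ 23 → on.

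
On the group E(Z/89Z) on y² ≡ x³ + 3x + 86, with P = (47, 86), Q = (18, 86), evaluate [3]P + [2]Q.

(28, 36)

First 3P:
Repeated addition: build up to 3P.
2P: tangent at (47, 86): λ = (3·47² + 3)/(2·86) ≡ 44/83. 83⁻¹ ≡ 74 (mod 89) since 83·74 = 6142 ≡ 1, so λ ≡ 44·74 ≡ 52.
  x = λ² - 47 - 47 = 2704 - 94 ≡ 29; y = λ·(47 - 29) - 86 ≡ 49. → (29, 49)
3P: (29, 49) + (47, 86). λ = (86 - 49)/(47 - 29) ≡ 37/18 mod 89. 18⁻¹ ≡ 5 (mod 89) since 18·5 = 90 ≡ 1, so λ ≡ 7.
  x = λ² - 29 - 47 = 49 - 76 ≡ 62; y = λ·(29 - 62) - 49 ≡ 76. → (62, 76)
3P = (62, 76).
Next 2Q:
Repeated addition: build up to 2Q.
2Q: tangent at (18, 86): λ = (3·18² + 3)/(2·86) ≡ 85/83. 83⁻¹ ≡ 74 (mod 89) since 83·74 = 6142 ≡ 1, so λ ≡ 85·74 ≡ 60.
  x = λ² - 18 - 18 = 3600 - 36 ≡ 4; y = λ·(18 - 4) - 86 ≡ 42. → (4, 42)
2Q = (4, 42).
Finally 3P + 2Q:
(62, 76) + (4, 42). λ = (42 - 76)/(4 - 62) ≡ 55/31 mod 89. 31⁻¹ ≡ 23 (mod 89) since 31·23 = 713 ≡ 1, so λ ≡ 19.
  x = λ² - 62 - 4 = 361 - 66 ≡ 28; y = λ·(62 - 28) - 76 ≡ 36. → (28, 36)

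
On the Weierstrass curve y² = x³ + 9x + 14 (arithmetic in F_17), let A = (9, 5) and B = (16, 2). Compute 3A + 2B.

(10, 13)

First 3A:
Repeated addition: build up to 3A.
2A: tangent at (9, 5): λ = (3·9² + 9)/(2·5) ≡ 14/10. 10⁻¹ ≡ 12 (mod 17) since 10·12 = 120 ≡ 1, so λ ≡ 14·12 ≡ 15.
  x = λ² - 9 - 9 = 225 - 18 ≡ 3; y = λ·(9 - 3) - 5 ≡ 0. → (3, 0)
3A: (3, 0) + (9, 5). λ = (5 - 0)/(9 - 3) ≡ 5/6 mod 17. 6⁻¹ ≡ 3 (mod 17), so λ ≡ 15.
  x = λ² - 3 - 9 = 225 - 12 ≡ 9; y = λ·(3 - 9) - 0 ≡ 12. → (9, 12)
3A = (9, 12).
Next 2B:
Repeated addition: build up to 2B.
2B: tangent at (16, 2): λ = (3·16² + 9)/(2·2) ≡ 12/4. 4⁻¹ ≡ 13 (mod 17), so λ ≡ 12·13 ≡ 3.
  x = λ² - 16 - 16 = 9 - 32 ≡ 11; y = λ·(16 - 11) - 2 ≡ 13. → (11, 13)
2B = (11, 13).
Finally 3A + 2B:
(9, 12) + (11, 13). λ = (13 - 12)/(11 - 9) ≡ 1/2 mod 17. 2⁻¹ ≡ 9 (mod 17), so λ ≡ 9.
  x = λ² - 9 - 11 = 81 - 20 ≡ 10; y = λ·(9 - 10) - 12 ≡ 13. → (10, 13)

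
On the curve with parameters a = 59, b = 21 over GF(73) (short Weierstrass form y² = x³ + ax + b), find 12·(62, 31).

(38, 66)

Write G = (62, 31).
Repeated addition: build up to 12G.
2G: tangent at (62, 31): λ = (3·62² + 59)/(2·31) ≡ 57/62. 62⁻¹ ≡ 53 (mod 73) since 62·53 = 3286 ≡ 1, so λ ≡ 57·53 ≡ 28.
  x = λ² - 62 - 62 = 784 - 124 ≡ 3; y = λ·(62 - 3) - 31 ≡ 15. → (3, 15)
3G: (3, 15) + (62, 31). λ = (31 - 15)/(62 - 3) ≡ 16/59 mod 73. 59⁻¹ ≡ 26 (mod 73), so λ ≡ 51.
  x = λ² - 3 - 62 = 2601 - 65 ≡ 54; y = λ·(3 - 54) - 15 ≡ 12. → (54, 12)
4G: (54, 12) + (62, 31). λ = (31 - 12)/(62 - 54) ≡ 19/8 mod 73. 8⁻¹ ≡ 64 (mod 73), so λ ≡ 48.
  x = λ² - 54 - 62 = 2304 - 116 ≡ 71; y = λ·(54 - 71) - 12 ≡ 48. → (71, 48)
5G: (71, 48) + (62, 31). λ = (31 - 48)/(62 - 71) ≡ 56/64 mod 73. 64⁻¹ ≡ 8 (mod 73), so λ ≡ 10.
  x = λ² - 71 - 62 = 100 - 133 ≡ 40; y = λ·(71 - 40) - 48 ≡ 43. → (40, 43)
6G: (40, 43) + (62, 31). λ = (31 - 43)/(62 - 40) ≡ 61/22 mod 73. 22⁻¹ ≡ 10 (mod 73), so λ ≡ 26.
  x = λ² - 40 - 62 = 676 - 102 ≡ 63; y = λ·(40 - 63) - 43 ≡ 16. → (63, 16)
7G: (63, 16) + (62, 31). λ = (31 - 16)/(62 - 63) ≡ 15/72 mod 73. 72⁻¹ ≡ 72 (mod 73) since 72·72 = 5184 ≡ 1, so λ ≡ 58.
  x = λ² - 63 - 62 = 3364 - 125 ≡ 27; y = λ·(63 - 27) - 16 ≡ 28. → (27, 28)
8G: (27, 28) + (62, 31). λ = (31 - 28)/(62 - 27) ≡ 3/35 mod 73. 35⁻¹ ≡ 48 (mod 73), so λ ≡ 71.
  x = λ² - 27 - 62 = 5041 - 89 ≡ 61; y = λ·(27 - 61) - 28 ≡ 40. → (61, 40)
9G: (61, 40) + (62, 31). λ = (31 - 40)/(62 - 61) ≡ 64/1 mod 73. 1⁻¹ ≡ 1 (mod 73) since 1·1 = 1 ≡ 1, so λ ≡ 64.
  x = λ² - 61 - 62 = 4096 - 123 ≡ 31; y = λ·(61 - 31) - 40 ≡ 55. → (31, 55)
10G: (31, 55) + (62, 31). λ = (31 - 55)/(62 - 31) ≡ 49/31 mod 73. 31⁻¹ ≡ 33 (mod 73), so λ ≡ 11.
  x = λ² - 31 - 62 = 121 - 93 ≡ 28; y = λ·(31 - 28) - 55 ≡ 51. → (28, 51)
11G: (28, 51) + (62, 31). λ = (31 - 51)/(62 - 28) ≡ 53/34 mod 73. 34⁻¹ ≡ 58 (mod 73) since 34·58 = 1972 ≡ 1, so λ ≡ 8.
  x = λ² - 28 - 62 = 64 - 90 ≡ 47; y = λ·(28 - 47) - 51 ≡ 16. → (47, 16)
12G: (47, 16) + (62, 31). λ = (31 - 16)/(62 - 47) ≡ 15/15 mod 73. 15⁻¹ ≡ 39 (mod 73), so λ ≡ 1.
  x = λ² - 47 - 62 = 1 - 109 ≡ 38; y = λ·(47 - 38) - 16 ≡ 66. → (38, 66)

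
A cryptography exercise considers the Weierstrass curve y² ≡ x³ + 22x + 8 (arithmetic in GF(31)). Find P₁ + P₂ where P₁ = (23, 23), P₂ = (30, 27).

(23, 23) + (30, 27). λ = (27 - 23)/(30 - 23) ≡ 4/7 mod 31. 7⁻¹ ≡ 9 (mod 31) since 7·9 = 63 ≡ 1, so λ ≡ 5.
  x = λ² - 23 - 30 = 25 - 53 ≡ 3; y = λ·(23 - 3) - 23 ≡ 15. → (3, 15)

(3, 15)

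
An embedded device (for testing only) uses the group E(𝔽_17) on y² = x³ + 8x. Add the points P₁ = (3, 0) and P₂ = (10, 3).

(3, 0) + (10, 3). λ = (3 - 0)/(10 - 3) ≡ 3/7 mod 17. 7⁻¹ ≡ 5 (mod 17), so λ ≡ 15.
  x = λ² - 3 - 10 = 225 - 13 ≡ 8; y = λ·(3 - 8) - 0 ≡ 10. → (8, 10)

(8, 10)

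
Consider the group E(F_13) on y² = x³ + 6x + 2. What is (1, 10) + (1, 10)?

(10, 10)

tangent at (1, 10): λ = (3·1² + 6)/(2·10) ≡ 9/7. 7⁻¹ ≡ 2 (mod 13) since 7·2 = 14 ≡ 1, so λ ≡ 9·2 ≡ 5.
  x = λ² - 1 - 1 = 25 - 2 ≡ 10; y = λ·(1 - 10) - 10 ≡ 10. → (10, 10)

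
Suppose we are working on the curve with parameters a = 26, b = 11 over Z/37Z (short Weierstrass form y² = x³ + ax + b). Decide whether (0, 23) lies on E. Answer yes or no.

y² = 23² ≡ 11; x³ + 26x + 11 = 11 ≡ 11 (mod 37). 11 = 11.

yes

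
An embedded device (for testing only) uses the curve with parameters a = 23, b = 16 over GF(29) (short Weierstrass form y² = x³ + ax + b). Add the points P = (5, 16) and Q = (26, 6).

(5, 13)

(5, 16) + (26, 6). λ = (6 - 16)/(26 - 5) ≡ 19/21 mod 29. 21⁻¹ ≡ 18 (mod 29), so λ ≡ 23.
  x = λ² - 5 - 26 = 529 - 31 ≡ 5; y = λ·(5 - 5) - 16 ≡ 13. → (5, 13)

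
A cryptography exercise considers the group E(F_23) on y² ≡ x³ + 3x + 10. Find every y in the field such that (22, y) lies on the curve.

11, 12

x³ + 3x + 10 = 10724 ≡ 6 (mod 23).
Square roots of 6 mod 23: 11 and 12 (since 11² = 121 ≡ 6).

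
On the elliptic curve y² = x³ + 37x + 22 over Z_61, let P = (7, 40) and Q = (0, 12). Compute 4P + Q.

First 4P:
Repeated addition: build up to 4P.
2P: tangent at (7, 40): λ = (3·7² + 37)/(2·40) ≡ 1/19. 19⁻¹ ≡ 45 (mod 61) since 19·45 = 855 ≡ 1, so λ ≡ 1·45 ≡ 45.
  x = λ² - 7 - 7 = 2025 - 14 ≡ 59; y = λ·(7 - 59) - 40 ≡ 60. → (59, 60)
3P: (59, 60) + (7, 40). λ = (40 - 60)/(7 - 59) ≡ 41/9 mod 61. 9⁻¹ ≡ 34 (mod 61), so λ ≡ 52.
  x = λ² - 59 - 7 = 2704 - 66 ≡ 15; y = λ·(59 - 15) - 60 ≡ 32. → (15, 32)
4P: (15, 32) + (7, 40). λ = (40 - 32)/(7 - 15) ≡ 8/53 mod 61. 53⁻¹ ≡ 38 (mod 61), so λ ≡ 60.
  x = λ² - 15 - 7 = 3600 - 22 ≡ 40; y = λ·(15 - 40) - 32 ≡ 54. → (40, 54)
4P = (40, 54).
Finally 4P + Q:
(40, 54) + (0, 12). λ = (12 - 54)/(0 - 40) ≡ 19/21 mod 61. 21⁻¹ ≡ 32 (mod 61), so λ ≡ 59.
  x = λ² - 40 - 0 = 3481 - 40 ≡ 25; y = λ·(40 - 25) - 54 ≡ 38. → (25, 38)

(25, 38)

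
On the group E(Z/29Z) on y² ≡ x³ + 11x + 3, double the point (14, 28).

(26, 28)

tangent at (14, 28): λ = (3·14² + 11)/(2·28) ≡ 19/27. 27⁻¹ ≡ 14 (mod 29) since 27·14 = 378 ≡ 1, so λ ≡ 19·14 ≡ 5.
  x = λ² - 14 - 14 = 25 - 28 ≡ 26; y = λ·(14 - 26) - 28 ≡ 28. → (26, 28)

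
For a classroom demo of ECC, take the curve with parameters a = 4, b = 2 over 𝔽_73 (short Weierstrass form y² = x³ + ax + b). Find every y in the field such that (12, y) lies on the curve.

none

x³ + 4x + 2 = 1778 ≡ 26 (mod 73).
26 is a non-residue mod 73; no y exists.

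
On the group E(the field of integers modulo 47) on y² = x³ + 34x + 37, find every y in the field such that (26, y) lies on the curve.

x³ + 34x + 37 = 18497 ≡ 26 (mod 47).
26 is a non-residue mod 47; no y exists.

none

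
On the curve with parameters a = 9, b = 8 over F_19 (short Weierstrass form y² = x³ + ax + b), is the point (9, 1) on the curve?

yes

y² = 1² ≡ 1; x³ + 9x + 8 = 818 ≡ 1 (mod 19). 1 = 1.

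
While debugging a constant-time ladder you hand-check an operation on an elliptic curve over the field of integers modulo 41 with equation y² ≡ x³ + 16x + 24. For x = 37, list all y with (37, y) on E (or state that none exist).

none

x³ + 16x + 24 = 51269 ≡ 19 (mod 41).
19 is a non-residue mod 41; no y exists.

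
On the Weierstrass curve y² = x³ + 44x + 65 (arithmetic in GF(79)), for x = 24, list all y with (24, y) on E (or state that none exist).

none

x³ + 44x + 65 = 14945 ≡ 14 (mod 79).
14 is a non-residue mod 79; no y exists.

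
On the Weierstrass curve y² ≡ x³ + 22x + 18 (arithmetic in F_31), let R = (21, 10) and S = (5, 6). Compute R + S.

(21, 10) + (5, 6). λ = (6 - 10)/(5 - 21) ≡ 27/15 mod 31. 15⁻¹ ≡ 29 (mod 31) since 15·29 = 435 ≡ 1, so λ ≡ 8.
  x = λ² - 21 - 5 = 64 - 26 ≡ 7; y = λ·(21 - 7) - 10 ≡ 9. → (7, 9)

(7, 9)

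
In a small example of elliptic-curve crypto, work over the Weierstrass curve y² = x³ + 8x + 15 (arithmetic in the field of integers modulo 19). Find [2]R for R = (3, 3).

tangent at (3, 3): λ = (3·3² + 8)/(2·3) ≡ 16/6. 6⁻¹ ≡ 16 (mod 19) since 6·16 = 96 ≡ 1, so λ ≡ 16·16 ≡ 9.
  x = λ² - 3 - 3 = 81 - 6 ≡ 18; y = λ·(3 - 18) - 3 ≡ 14. → (18, 14)

(18, 14)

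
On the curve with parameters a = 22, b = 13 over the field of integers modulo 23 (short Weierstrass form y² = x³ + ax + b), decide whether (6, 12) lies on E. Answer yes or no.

y² = 12² ≡ 6; x³ + 22x + 13 = 361 ≡ 16 (mod 23). 6 ≠ 16.

no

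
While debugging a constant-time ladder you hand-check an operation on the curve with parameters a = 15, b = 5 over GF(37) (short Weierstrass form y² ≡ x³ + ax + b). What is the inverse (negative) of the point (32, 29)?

-(32, 29) = (32, -29 mod 37) = (32, 8).

(32, 8)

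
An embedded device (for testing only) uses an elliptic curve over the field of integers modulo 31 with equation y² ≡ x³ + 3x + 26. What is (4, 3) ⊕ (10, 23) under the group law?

(4, 28)

(4, 3) + (10, 23). λ = (23 - 3)/(10 - 4) ≡ 20/6 mod 31. 6⁻¹ ≡ 26 (mod 31), so λ ≡ 24.
  x = λ² - 4 - 10 = 576 - 14 ≡ 4; y = λ·(4 - 4) - 3 ≡ 28. → (4, 28)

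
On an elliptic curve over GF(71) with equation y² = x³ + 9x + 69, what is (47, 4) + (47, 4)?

(4, 58)

tangent at (47, 4): λ = (3·47² + 9)/(2·4) ≡ 33/8. 8⁻¹ ≡ 9 (mod 71), so λ ≡ 33·9 ≡ 13.
  x = λ² - 47 - 47 = 169 - 94 ≡ 4; y = λ·(47 - 4) - 4 ≡ 58. → (4, 58)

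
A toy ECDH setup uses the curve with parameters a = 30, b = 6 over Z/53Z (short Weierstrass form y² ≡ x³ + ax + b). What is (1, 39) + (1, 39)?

(5, 49)

tangent at (1, 39): λ = (3·1² + 30)/(2·39) ≡ 33/25. 25⁻¹ ≡ 17 (mod 53), so λ ≡ 33·17 ≡ 31.
  x = λ² - 1 - 1 = 961 - 2 ≡ 5; y = λ·(1 - 5) - 39 ≡ 49. → (5, 49)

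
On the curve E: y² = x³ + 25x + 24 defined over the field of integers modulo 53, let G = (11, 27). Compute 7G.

(2, 20)

Double-and-add on 7 = (111)₂. Start with G = (11, 27) for the leading 1-bit.
double: tangent at (11, 27): λ = (3·11² + 25)/(2·27) ≡ 17/1. 1⁻¹ ≡ 1 (mod 53) since 1·1 = 1 ≡ 1, so λ ≡ 17·1 ≡ 17.
  x = λ² - 11 - 11 = 289 - 22 ≡ 2; y = λ·(11 - 2) - 27 ≡ 20. → (2, 20)
add G: (2, 20) + (11, 27). λ = (27 - 20)/(11 - 2) ≡ 7/9 mod 53. 9⁻¹ ≡ 6 (mod 53), so λ ≡ 42.
  x = λ² - 2 - 11 = 1764 - 13 ≡ 2; y = λ·(2 - 2) - 20 ≡ 33. → (2, 33)
double: tangent at (2, 33): λ = (3·2² + 25)/(2·33) ≡ 37/13. 13⁻¹ ≡ 49 (mod 53) since 13·49 = 637 ≡ 1, so λ ≡ 37·49 ≡ 11.
  x = λ² - 2 - 2 = 121 - 4 ≡ 11; y = λ·(2 - 11) - 33 ≡ 27. → (11, 27)
add G: tangent at (11, 27): λ = (3·11² + 25)/(2·27) ≡ 17/1. 1⁻¹ ≡ 1 (mod 53), so λ ≡ 17·1 ≡ 17.
  x = λ² - 11 - 11 = 289 - 22 ≡ 2; y = λ·(11 - 2) - 27 ≡ 20. → (2, 20)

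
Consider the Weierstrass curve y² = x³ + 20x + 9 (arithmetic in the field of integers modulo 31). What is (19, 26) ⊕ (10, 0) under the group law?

(18, 1)

(19, 26) + (10, 0). λ = (0 - 26)/(10 - 19) ≡ 5/22 mod 31. 22⁻¹ ≡ 24 (mod 31), so λ ≡ 27.
  x = λ² - 19 - 10 = 729 - 29 ≡ 18; y = λ·(19 - 18) - 26 ≡ 1. → (18, 1)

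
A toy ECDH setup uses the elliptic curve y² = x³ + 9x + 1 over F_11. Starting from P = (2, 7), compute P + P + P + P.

Double-and-add on 4 = (100)₂. Start with P = (2, 7) for the leading 1-bit.
double: tangent at (2, 7): λ = (3·2² + 9)/(2·7) ≡ 10/3. 3⁻¹ ≡ 4 (mod 11) since 3·4 = 12 ≡ 1, so λ ≡ 10·4 ≡ 7.
  x = λ² - 2 - 2 = 49 - 4 ≡ 1; y = λ·(2 - 1) - 7 ≡ 0. → (1, 0)
double: (1, 0) + (1, 0): same x and y₁ ≡ -y₂, so the sum is 𝒪.

O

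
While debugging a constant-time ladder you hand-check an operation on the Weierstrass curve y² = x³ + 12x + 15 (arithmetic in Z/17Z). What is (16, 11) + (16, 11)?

(11, 4)

tangent at (16, 11): λ = (3·16² + 12)/(2·11) ≡ 15/5. 5⁻¹ ≡ 7 (mod 17), so λ ≡ 15·7 ≡ 3.
  x = λ² - 16 - 16 = 9 - 32 ≡ 11; y = λ·(16 - 11) - 11 ≡ 4. → (11, 4)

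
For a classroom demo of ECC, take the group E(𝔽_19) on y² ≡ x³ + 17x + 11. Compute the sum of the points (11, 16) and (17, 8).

(11, 16) + (17, 8). λ = (8 - 16)/(17 - 11) ≡ 11/6 mod 19. 6⁻¹ ≡ 16 (mod 19) since 6·16 = 96 ≡ 1, so λ ≡ 5.
  x = λ² - 11 - 17 = 25 - 28 ≡ 16; y = λ·(11 - 16) - 16 ≡ 16. → (16, 16)

(16, 16)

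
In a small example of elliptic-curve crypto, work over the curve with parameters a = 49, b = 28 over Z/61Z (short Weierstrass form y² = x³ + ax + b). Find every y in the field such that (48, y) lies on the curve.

0

x³ + 49x + 28 = 112972 ≡ 0 (mod 61).
Only y = 0 satisfies y² ≡ 0.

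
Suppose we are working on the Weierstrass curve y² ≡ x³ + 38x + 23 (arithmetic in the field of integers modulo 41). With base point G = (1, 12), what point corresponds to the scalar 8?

(1, 12)

Double-and-add on 8 = (1000)₂. Start with G = (1, 12) for the leading 1-bit.
double: tangent at (1, 12): λ = (3·1² + 38)/(2·12) ≡ 0/24. 24⁻¹ ≡ 12 (mod 41), so λ ≡ 0·12 ≡ 0.
  x = λ² - 1 - 1 = 0 - 2 ≡ 39; y = λ·(1 - 39) - 12 ≡ 29. → (39, 29)
double: tangent at (39, 29): λ = (3·39² + 38)/(2·29) ≡ 9/17. 17⁻¹ ≡ 29 (mod 41), so λ ≡ 9·29 ≡ 15.
  x = λ² - 39 - 39 = 225 - 78 ≡ 24; y = λ·(39 - 24) - 29 ≡ 32. → (24, 32)
double: tangent at (24, 32): λ = (3·24² + 38)/(2·32) ≡ 3/23. 23⁻¹ ≡ 25 (mod 41), so λ ≡ 3·25 ≡ 34.
  x = λ² - 24 - 24 = 1156 - 48 ≡ 1; y = λ·(24 - 1) - 32 ≡ 12. → (1, 12)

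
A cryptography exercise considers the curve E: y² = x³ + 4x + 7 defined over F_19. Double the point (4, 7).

tangent at (4, 7): λ = (3·4² + 4)/(2·7) ≡ 14/14. 14⁻¹ ≡ 15 (mod 19) since 14·15 = 210 ≡ 1, so λ ≡ 14·15 ≡ 1.
  x = λ² - 4 - 4 = 1 - 8 ≡ 12; y = λ·(4 - 12) - 7 ≡ 4. → (12, 4)

(12, 4)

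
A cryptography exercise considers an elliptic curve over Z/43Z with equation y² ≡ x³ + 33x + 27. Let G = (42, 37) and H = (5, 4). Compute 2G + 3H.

(5, 4)

First 2G:
Repeated addition: build up to 2G.
2G: tangent at (42, 37): λ = (3·42² + 33)/(2·37) ≡ 36/31. 31⁻¹ ≡ 25 (mod 43) since 31·25 = 775 ≡ 1, so λ ≡ 36·25 ≡ 40.
  x = λ² - 42 - 42 = 1600 - 84 ≡ 11; y = λ·(42 - 11) - 37 ≡ 42. → (11, 42)
2G = (11, 42).
Next 3H:
Repeated addition: build up to 3H.
2H: tangent at (5, 4): λ = (3·5² + 33)/(2·4) ≡ 22/8. 8⁻¹ ≡ 27 (mod 43), so λ ≡ 22·27 ≡ 35.
  x = λ² - 5 - 5 = 1225 - 10 ≡ 11; y = λ·(5 - 11) - 4 ≡ 1. → (11, 1)
3H: (11, 1) + (5, 4). λ = (4 - 1)/(5 - 11) ≡ 3/37 mod 43. 37⁻¹ ≡ 7 (mod 43), so λ ≡ 21.
  x = λ² - 11 - 5 = 441 - 16 ≡ 38; y = λ·(11 - 38) - 1 ≡ 34. → (38, 34)
3H = (38, 34).
Finally 2G + 3H:
(11, 42) + (38, 34). λ = (34 - 42)/(38 - 11) ≡ 35/27 mod 43. 27⁻¹ ≡ 8 (mod 43), so λ ≡ 22.
  x = λ² - 11 - 38 = 484 - 49 ≡ 5; y = λ·(11 - 5) - 42 ≡ 4. → (5, 4)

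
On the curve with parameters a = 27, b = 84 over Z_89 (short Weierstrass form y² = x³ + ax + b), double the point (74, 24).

(20, 76)

tangent at (74, 24): λ = (3·74² + 27)/(2·24) ≡ 79/48. 48⁻¹ ≡ 13 (mod 89) since 48·13 = 624 ≡ 1, so λ ≡ 79·13 ≡ 48.
  x = λ² - 74 - 74 = 2304 - 148 ≡ 20; y = λ·(74 - 20) - 24 ≡ 76. → (20, 76)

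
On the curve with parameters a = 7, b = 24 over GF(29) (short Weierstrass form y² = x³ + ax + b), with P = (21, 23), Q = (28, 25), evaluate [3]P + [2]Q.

(14, 13)

First 3P:
Repeated addition: build up to 3P.
2P: tangent at (21, 23): λ = (3·21² + 7)/(2·23) ≡ 25/17. 17⁻¹ ≡ 12 (mod 29) since 17·12 = 204 ≡ 1, so λ ≡ 25·12 ≡ 10.
  x = λ² - 21 - 21 = 100 - 42 ≡ 0; y = λ·(21 - 0) - 23 ≡ 13. → (0, 13)
3P: (0, 13) + (21, 23). λ = (23 - 13)/(21 - 0) ≡ 10/21 mod 29. 21⁻¹ ≡ 18 (mod 29), so λ ≡ 6.
  x = λ² - 0 - 21 = 36 - 21 ≡ 15; y = λ·(0 - 15) - 13 ≡ 13. → (15, 13)
3P = (15, 13).
Next 2Q:
Repeated addition: build up to 2Q.
2Q: tangent at (28, 25): λ = (3·28² + 7)/(2·25) ≡ 10/21. 21⁻¹ ≡ 18 (mod 29), so λ ≡ 10·18 ≡ 6.
  x = λ² - 28 - 28 = 36 - 56 ≡ 9; y = λ·(28 - 9) - 25 ≡ 2. → (9, 2)
2Q = (9, 2).
Finally 3P + 2Q:
(15, 13) + (9, 2). λ = (2 - 13)/(9 - 15) ≡ 18/23 mod 29. 23⁻¹ ≡ 24 (mod 29) since 23·24 = 552 ≡ 1, so λ ≡ 26.
  x = λ² - 15 - 9 = 676 - 24 ≡ 14; y = λ·(15 - 14) - 13 ≡ 13. → (14, 13)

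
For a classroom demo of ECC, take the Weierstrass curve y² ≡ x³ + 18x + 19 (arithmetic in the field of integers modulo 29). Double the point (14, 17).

tangent at (14, 17): λ = (3·14² + 18)/(2·17) ≡ 26/5. 5⁻¹ ≡ 6 (mod 29), so λ ≡ 26·6 ≡ 11.
  x = λ² - 14 - 14 = 121 - 28 ≡ 6; y = λ·(14 - 6) - 17 ≡ 13. → (6, 13)

(6, 13)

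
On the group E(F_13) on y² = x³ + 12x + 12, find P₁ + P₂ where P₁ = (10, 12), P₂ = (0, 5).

(7, 7)

(10, 12) + (0, 5). λ = (5 - 12)/(0 - 10) ≡ 6/3 mod 13. 3⁻¹ ≡ 9 (mod 13) since 3·9 = 27 ≡ 1, so λ ≡ 2.
  x = λ² - 10 - 0 = 4 - 10 ≡ 7; y = λ·(10 - 7) - 12 ≡ 7. → (7, 7)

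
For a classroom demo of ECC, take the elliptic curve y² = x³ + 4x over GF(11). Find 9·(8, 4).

Write P = (8, 4).
Repeated addition: build up to 9P.
2P: tangent at (8, 4): λ = (3·8² + 4)/(2·4) ≡ 9/8. 8⁻¹ ≡ 7 (mod 11), so λ ≡ 9·7 ≡ 8.
  x = λ² - 8 - 8 = 64 - 16 ≡ 4; y = λ·(8 - 4) - 4 ≡ 6. → (4, 6)
3P: (4, 6) + (8, 4). λ = (4 - 6)/(8 - 4) ≡ 9/4 mod 11. 4⁻¹ ≡ 3 (mod 11) since 4·3 = 12 ≡ 1, so λ ≡ 5.
  x = λ² - 4 - 8 = 25 - 12 ≡ 2; y = λ·(4 - 2) - 6 ≡ 4. → (2, 4)
4P: (2, 4) + (8, 4). λ = (4 - 4)/(8 - 2) ≡ 0/6 mod 11. 6⁻¹ ≡ 2 (mod 11), so λ ≡ 0.
  x = λ² - 2 - 8 = 0 - 10 ≡ 1; y = λ·(2 - 1) - 4 ≡ 7. → (1, 7)
5P: (1, 7) + (8, 4). λ = (4 - 7)/(8 - 1) ≡ 8/7 mod 11. 7⁻¹ ≡ 8 (mod 11), so λ ≡ 9.
  x = λ² - 1 - 8 = 81 - 9 ≡ 6; y = λ·(1 - 6) - 7 ≡ 3. → (6, 3)
6P: (6, 3) + (8, 4). λ = (4 - 3)/(8 - 6) ≡ 1/2 mod 11. 2⁻¹ ≡ 6 (mod 11), so λ ≡ 6.
  x = λ² - 6 - 8 = 36 - 14 ≡ 0; y = λ·(6 - 0) - 3 ≡ 0. → (0, 0)
7P: (0, 0) + (8, 4). λ = (4 - 0)/(8 - 0) ≡ 4/8 mod 11. 8⁻¹ ≡ 7 (mod 11), so λ ≡ 6.
  x = λ² - 0 - 8 = 36 - 8 ≡ 6; y = λ·(0 - 6) - 0 ≡ 8. → (6, 8)
8P: (6, 8) + (8, 4). λ = (4 - 8)/(8 - 6) ≡ 7/2 mod 11. 2⁻¹ ≡ 6 (mod 11) since 2·6 = 12 ≡ 1, so λ ≡ 9.
  x = λ² - 6 - 8 = 81 - 14 ≡ 1; y = λ·(6 - 1) - 8 ≡ 4. → (1, 4)
9P: (1, 4) + (8, 4). λ = (4 - 4)/(8 - 1) ≡ 0/7 mod 11. 7⁻¹ ≡ 8 (mod 11), so λ ≡ 0.
  x = λ² - 1 - 8 = 0 - 9 ≡ 2; y = λ·(1 - 2) - 4 ≡ 7. → (2, 7)

(2, 7)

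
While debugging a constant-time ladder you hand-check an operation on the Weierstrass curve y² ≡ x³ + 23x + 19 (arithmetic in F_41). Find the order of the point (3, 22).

2P: tangent at (3, 22): λ = (3·3² + 23)/(2·22) ≡ 9/3. 3⁻¹ ≡ 14 (mod 41) since 3·14 = 42 ≡ 1, so λ ≡ 9·14 ≡ 3.
  x = λ² - 3 - 3 = 9 - 6 ≡ 3; y = λ·(3 - 3) - 22 ≡ 19. → (3, 19)
3P: (3, 19) + (3, 22): same x and y₁ ≡ -y₂, so the sum is 𝒪.
3P = 𝒪, so the order is 3.

3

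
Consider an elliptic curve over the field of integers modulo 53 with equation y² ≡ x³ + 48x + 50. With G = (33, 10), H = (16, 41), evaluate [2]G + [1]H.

O

First 2G:
Repeated addition: build up to 2G.
2G: tangent at (33, 10): λ = (3·33² + 48)/(2·10) ≡ 29/20. 20⁻¹ ≡ 8 (mod 53) since 20·8 = 160 ≡ 1, so λ ≡ 29·8 ≡ 20.
  x = λ² - 33 - 33 = 400 - 66 ≡ 16; y = λ·(33 - 16) - 10 ≡ 12. → (16, 12)
2G = (16, 12).
Finally 2G + H:
(16, 12) + (16, 41): same x and y₁ ≡ -y₂, so the sum is O.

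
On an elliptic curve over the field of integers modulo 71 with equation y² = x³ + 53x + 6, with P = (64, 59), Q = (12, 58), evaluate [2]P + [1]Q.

(20, 7)

First 2P:
Repeated addition: build up to 2P.
2P: tangent at (64, 59): λ = (3·64² + 53)/(2·59) ≡ 58/47. 47⁻¹ ≡ 68 (mod 71), so λ ≡ 58·68 ≡ 39.
  x = λ² - 64 - 64 = 1521 - 128 ≡ 44; y = λ·(64 - 44) - 59 ≡ 11. → (44, 11)
2P = (44, 11).
Finally 2P + Q:
(44, 11) + (12, 58). λ = (58 - 11)/(12 - 44) ≡ 47/39 mod 71. 39⁻¹ ≡ 51 (mod 71), so λ ≡ 54.
  x = λ² - 44 - 12 = 2916 - 56 ≡ 20; y = λ·(44 - 20) - 11 ≡ 7. → (20, 7)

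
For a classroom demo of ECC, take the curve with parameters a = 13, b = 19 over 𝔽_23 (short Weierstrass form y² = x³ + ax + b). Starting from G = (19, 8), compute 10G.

(3, 19)

Double-and-add on 10 = (1010)₂. Start with G = (19, 8) for the leading 1-bit.
double: tangent at (19, 8): λ = (3·19² + 13)/(2·8) ≡ 15/16. 16⁻¹ ≡ 13 (mod 23), so λ ≡ 15·13 ≡ 11.
  x = λ² - 19 - 19 = 121 - 38 ≡ 14; y = λ·(19 - 14) - 8 ≡ 1. → (14, 1)
double: tangent at (14, 1): λ = (3·14² + 13)/(2·1) ≡ 3/2. 2⁻¹ ≡ 12 (mod 23), so λ ≡ 3·12 ≡ 13.
  x = λ² - 14 - 14 = 169 - 28 ≡ 3; y = λ·(14 - 3) - 1 ≡ 4. → (3, 4)
add G: (3, 4) + (19, 8). λ = (8 - 4)/(19 - 3) ≡ 4/16 mod 23. 16⁻¹ ≡ 13 (mod 23) since 16·13 = 208 ≡ 1, so λ ≡ 6.
  x = λ² - 3 - 19 = 36 - 22 ≡ 14; y = λ·(3 - 14) - 4 ≡ 22. → (14, 22)
double: tangent at (14, 22): λ = (3·14² + 13)/(2·22) ≡ 3/21. 21⁻¹ ≡ 11 (mod 23) since 21·11 = 231 ≡ 1, so λ ≡ 3·11 ≡ 10.
  x = λ² - 14 - 14 = 100 - 28 ≡ 3; y = λ·(14 - 3) - 22 ≡ 19. → (3, 19)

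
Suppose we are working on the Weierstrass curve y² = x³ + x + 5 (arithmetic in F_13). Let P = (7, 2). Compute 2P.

tangent at (7, 2): λ = (3·7² + 1)/(2·2) ≡ 5/4. 4⁻¹ ≡ 10 (mod 13), so λ ≡ 5·10 ≡ 11.
  x = λ² - 7 - 7 = 121 - 14 ≡ 3; y = λ·(7 - 3) - 2 ≡ 3. → (3, 3)

(3, 3)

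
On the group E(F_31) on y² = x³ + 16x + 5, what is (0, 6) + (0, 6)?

tangent at (0, 6): λ = (3·0² + 16)/(2·6) ≡ 16/12. 12⁻¹ ≡ 13 (mod 31), so λ ≡ 16·13 ≡ 22.
  x = λ² - 0 - 0 = 484 - 0 ≡ 19; y = λ·(0 - 19) - 6 ≡ 10. → (19, 10)

(19, 10)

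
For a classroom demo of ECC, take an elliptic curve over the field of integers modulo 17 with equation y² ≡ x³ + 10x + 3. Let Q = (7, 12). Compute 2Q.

tangent at (7, 12): λ = (3·7² + 10)/(2·12) ≡ 4/7. 7⁻¹ ≡ 5 (mod 17), so λ ≡ 4·5 ≡ 3.
  x = λ² - 7 - 7 = 9 - 14 ≡ 12; y = λ·(7 - 12) - 12 ≡ 7. → (12, 7)

(12, 7)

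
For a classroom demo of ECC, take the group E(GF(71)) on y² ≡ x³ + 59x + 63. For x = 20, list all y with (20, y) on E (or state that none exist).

none

x³ + 59x + 63 = 9243 ≡ 13 (mod 71).
13 is a non-residue mod 71; no y exists.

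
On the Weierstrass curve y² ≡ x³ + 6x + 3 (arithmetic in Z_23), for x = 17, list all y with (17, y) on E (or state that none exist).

x³ + 6x + 3 = 5018 ≡ 4 (mod 23).
Square roots of 4 mod 23: 2 and 21 (since 2² = 4 ≡ 4).

2, 21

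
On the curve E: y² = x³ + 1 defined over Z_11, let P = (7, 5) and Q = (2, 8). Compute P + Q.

(7, 5) + (2, 8). λ = (8 - 5)/(2 - 7) ≡ 3/6 mod 11. 6⁻¹ ≡ 2 (mod 11), so λ ≡ 6.
  x = λ² - 7 - 2 = 36 - 9 ≡ 5; y = λ·(7 - 5) - 5 ≡ 7. → (5, 7)

(5, 7)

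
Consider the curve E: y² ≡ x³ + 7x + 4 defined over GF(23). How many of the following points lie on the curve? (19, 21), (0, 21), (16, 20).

2

(19, 21): 21² ≡ 4, rhs ≡ 4 → on.
(0, 21): 21² ≡ 4, rhs ≡ 4 → on.
(16, 20): 20² ≡ 9, rhs ≡ 3 → off.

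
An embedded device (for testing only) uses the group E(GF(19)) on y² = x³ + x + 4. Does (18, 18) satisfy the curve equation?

y² = 18² ≡ 1; x³ + 1x + 4 = 5854 ≡ 2 (mod 19). 1 ≠ 2.

no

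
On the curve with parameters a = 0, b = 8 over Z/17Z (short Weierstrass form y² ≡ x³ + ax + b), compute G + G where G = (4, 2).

(0, 12)

tangent at (4, 2): λ = (3·4² + 0)/(2·2) ≡ 14/4. 4⁻¹ ≡ 13 (mod 17), so λ ≡ 14·13 ≡ 12.
  x = λ² - 4 - 4 = 144 - 8 ≡ 0; y = λ·(4 - 0) - 2 ≡ 12. → (0, 12)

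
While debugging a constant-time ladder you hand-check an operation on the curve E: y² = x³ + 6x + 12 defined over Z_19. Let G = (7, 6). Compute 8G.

(12, 11)

Repeated addition: build up to 8G.
2G: tangent at (7, 6): λ = (3·7² + 6)/(2·6) ≡ 1/12. 12⁻¹ ≡ 8 (mod 19), so λ ≡ 1·8 ≡ 8.
  x = λ² - 7 - 7 = 64 - 14 ≡ 12; y = λ·(7 - 12) - 6 ≡ 11. → (12, 11)
3G: (12, 11) + (7, 6). λ = (6 - 11)/(7 - 12) ≡ 14/14 mod 19. 14⁻¹ ≡ 15 (mod 19) since 14·15 = 210 ≡ 1, so λ ≡ 1.
  x = λ² - 12 - 7 = 1 - 19 ≡ 1; y = λ·(12 - 1) - 11 ≡ 0. → (1, 0)
4G: (1, 0) + (7, 6). λ = (6 - 0)/(7 - 1) ≡ 6/6 mod 19. 6⁻¹ ≡ 16 (mod 19), so λ ≡ 1.
  x = λ² - 1 - 7 = 1 - 8 ≡ 12; y = λ·(1 - 12) - 0 ≡ 8. → (12, 8)
5G: (12, 8) + (7, 6). λ = (6 - 8)/(7 - 12) ≡ 17/14 mod 19. 14⁻¹ ≡ 15 (mod 19), so λ ≡ 8.
  x = λ² - 12 - 7 = 64 - 19 ≡ 7; y = λ·(12 - 7) - 8 ≡ 13. → (7, 13)
6G: (7, 13) + (7, 6): same x and y₁ ≡ -y₂, so the sum is 𝒪.
7G: 𝒪 + (7, 6) = (7, 6) (identity).
8G: tangent at (7, 6): λ = (3·7² + 6)/(2·6) ≡ 1/12. 12⁻¹ ≡ 8 (mod 19), so λ ≡ 1·8 ≡ 8.
  x = λ² - 7 - 7 = 64 - 14 ≡ 12; y = λ·(7 - 12) - 6 ≡ 11. → (12, 11)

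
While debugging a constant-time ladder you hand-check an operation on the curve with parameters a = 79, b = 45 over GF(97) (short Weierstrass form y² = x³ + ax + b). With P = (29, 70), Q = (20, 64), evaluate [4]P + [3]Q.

(29, 70)

First 4P:
Double-and-add on 4 = (100)₂. Start with P = (29, 70) for the leading 1-bit.
double: tangent at (29, 70): λ = (3·29² + 79)/(2·70) ≡ 80/43. 43⁻¹ ≡ 88 (mod 97), so λ ≡ 80·88 ≡ 56.
  x = λ² - 29 - 29 = 3136 - 58 ≡ 71; y = λ·(29 - 71) - 70 ≡ 3. → (71, 3)
double: tangent at (71, 3): λ = (3·71² + 79)/(2·3) ≡ 70/6. 6⁻¹ ≡ 81 (mod 97), so λ ≡ 70·81 ≡ 44.
  x = λ² - 71 - 71 = 1936 - 142 ≡ 48; y = λ·(71 - 48) - 3 ≡ 39. → (48, 39)
4P = (48, 39).
Next 3Q:
Repeated addition: build up to 3Q.
2Q: tangent at (20, 64): λ = (3·20² + 79)/(2·64) ≡ 18/31. 31⁻¹ ≡ 72 (mod 97), so λ ≡ 18·72 ≡ 35.
  x = λ² - 20 - 20 = 1225 - 40 ≡ 21; y = λ·(20 - 21) - 64 ≡ 95. → (21, 95)
3Q: (21, 95) + (20, 64). λ = (64 - 95)/(20 - 21) ≡ 66/96 mod 97. 96⁻¹ ≡ 96 (mod 97), so λ ≡ 31.
  x = λ² - 21 - 20 = 961 - 41 ≡ 47; y = λ·(21 - 47) - 95 ≡ 69. → (47, 69)
3Q = (47, 69).
Finally 4P + 3Q:
(48, 39) + (47, 69). λ = (69 - 39)/(47 - 48) ≡ 30/96 mod 97. 96⁻¹ ≡ 96 (mod 97), so λ ≡ 67.
  x = λ² - 48 - 47 = 4489 - 95 ≡ 29; y = λ·(48 - 29) - 39 ≡ 70. → (29, 70)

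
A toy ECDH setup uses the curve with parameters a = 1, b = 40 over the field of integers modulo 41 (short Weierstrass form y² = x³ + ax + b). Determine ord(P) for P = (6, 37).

7

2P: tangent at (6, 37): λ = (3·6² + 1)/(2·37) ≡ 27/33. 33⁻¹ ≡ 5 (mod 41), so λ ≡ 27·5 ≡ 12.
  x = λ² - 6 - 6 = 144 - 12 ≡ 9; y = λ·(6 - 9) - 37 ≡ 9. → (9, 9)
3P: (9, 9) + (6, 37). λ = (37 - 9)/(6 - 9) ≡ 28/38 mod 41. 38⁻¹ ≡ 27 (mod 41) since 38·27 = 1026 ≡ 1, so λ ≡ 18.
  x = λ² - 9 - 6 = 324 - 15 ≡ 22; y = λ·(9 - 22) - 9 ≡ 3. → (22, 3)
4P: (22, 3) + (6, 37). λ = (37 - 3)/(6 - 22) ≡ 34/25 mod 41. 25⁻¹ ≡ 23 (mod 41), so λ ≡ 3.
  x = λ² - 22 - 6 = 9 - 28 ≡ 22; y = λ·(22 - 22) - 3 ≡ 38. → (22, 38)
5P: (22, 38) + (6, 37). λ = (37 - 38)/(6 - 22) ≡ 40/25 mod 41. 25⁻¹ ≡ 23 (mod 41) since 25·23 = 575 ≡ 1, so λ ≡ 18.
  x = λ² - 22 - 6 = 324 - 28 ≡ 9; y = λ·(22 - 9) - 38 ≡ 32. → (9, 32)
6P: (9, 32) + (6, 37). λ = (37 - 32)/(6 - 9) ≡ 5/38 mod 41. 38⁻¹ ≡ 27 (mod 41), so λ ≡ 12.
  x = λ² - 9 - 6 = 144 - 15 ≡ 6; y = λ·(9 - 6) - 32 ≡ 4. → (6, 4)
7P: (6, 4) + (6, 37): same x and y₁ ≡ -y₂, so the sum is O.
7P = O, so the order is 7.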